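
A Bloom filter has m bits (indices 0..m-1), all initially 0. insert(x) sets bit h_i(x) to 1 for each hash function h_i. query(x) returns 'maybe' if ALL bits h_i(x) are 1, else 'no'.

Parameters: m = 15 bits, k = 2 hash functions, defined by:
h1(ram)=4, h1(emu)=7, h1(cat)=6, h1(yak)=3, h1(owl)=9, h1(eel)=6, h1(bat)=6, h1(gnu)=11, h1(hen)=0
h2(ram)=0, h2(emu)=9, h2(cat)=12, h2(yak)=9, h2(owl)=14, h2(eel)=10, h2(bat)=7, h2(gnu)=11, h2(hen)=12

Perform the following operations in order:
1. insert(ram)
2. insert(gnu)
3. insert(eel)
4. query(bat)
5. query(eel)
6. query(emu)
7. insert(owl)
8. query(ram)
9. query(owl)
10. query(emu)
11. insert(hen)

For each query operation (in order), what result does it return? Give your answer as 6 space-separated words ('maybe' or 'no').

Answer: no maybe no maybe maybe no

Derivation:
Start: bits=000000000000000
Op 1: insert ram -> sets bits 0 4 -> bits=100010000000000
Op 2: insert gnu -> sets bits 11 -> bits=100010000001000
Op 3: insert eel -> sets bits 6 10 -> bits=100010100011000
Op 4: query bat -> checks bit6=1, bit7=0 (has a 0) -> no
Op 5: query eel -> checks bit6=1, bit10=1 (all 1) -> maybe
Op 6: query emu -> checks bit7=0, bit9=0 (has a 0) -> no
Op 7: insert owl -> sets bits 9 14 -> bits=100010100111001
Op 8: query ram -> checks bit0=1, bit4=1 (all 1) -> maybe
Op 9: query owl -> checks bit9=1, bit14=1 (all 1) -> maybe
Op 10: query emu -> checks bit7=0, bit9=1 (has a 0) -> no
Op 11: insert hen -> sets bits 0 12 -> bits=100010100111101
Query results in order: no maybe no maybe maybe no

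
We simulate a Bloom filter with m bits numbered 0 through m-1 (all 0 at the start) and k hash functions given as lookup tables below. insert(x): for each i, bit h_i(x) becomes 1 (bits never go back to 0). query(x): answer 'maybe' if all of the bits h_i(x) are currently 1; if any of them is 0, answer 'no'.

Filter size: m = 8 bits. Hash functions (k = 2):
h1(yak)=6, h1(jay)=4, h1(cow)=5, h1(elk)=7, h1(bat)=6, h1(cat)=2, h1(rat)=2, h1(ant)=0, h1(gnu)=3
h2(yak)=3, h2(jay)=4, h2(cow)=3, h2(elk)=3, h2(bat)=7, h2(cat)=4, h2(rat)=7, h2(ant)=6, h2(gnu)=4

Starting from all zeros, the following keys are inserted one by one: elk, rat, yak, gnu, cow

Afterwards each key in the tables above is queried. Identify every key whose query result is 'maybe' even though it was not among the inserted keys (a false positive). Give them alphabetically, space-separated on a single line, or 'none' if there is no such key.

Answer: bat cat jay

Derivation:
Start: bits=00000000
After insert 'elk': sets bits 3 7 -> bits=00010001
After insert 'rat': sets bits 2 7 -> bits=00110001
After insert 'yak': sets bits 3 6 -> bits=00110011
After insert 'gnu': sets bits 3 4 -> bits=00111011
After insert 'cow': sets bits 3 5 -> bits=00111111
Not inserted: ant bat cat jay — query each against bits=00111111:
query ant: checks bit0=0, bit6=1 (has a 0) -> no => not a false positive
query bat: checks bit6=1, bit7=1 (all 1) -> maybe => FALSE POSITIVE
query cat: checks bit2=1, bit4=1 (all 1) -> maybe => FALSE POSITIVE
query jay: checks bit4=1 (all 1) -> maybe => FALSE POSITIVE
False positives (alphabetical): bat cat jay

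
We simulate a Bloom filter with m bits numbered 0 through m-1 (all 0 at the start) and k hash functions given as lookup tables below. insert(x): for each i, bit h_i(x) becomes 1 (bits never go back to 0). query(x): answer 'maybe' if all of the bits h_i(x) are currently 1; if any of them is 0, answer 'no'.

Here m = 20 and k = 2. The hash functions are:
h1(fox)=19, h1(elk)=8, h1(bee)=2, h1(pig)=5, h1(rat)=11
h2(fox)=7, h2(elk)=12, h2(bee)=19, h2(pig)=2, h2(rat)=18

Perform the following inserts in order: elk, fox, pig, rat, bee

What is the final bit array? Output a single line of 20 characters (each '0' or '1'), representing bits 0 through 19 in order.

Answer: 00100101100110000011

Derivation:
Start: bits=00000000000000000000
After insert 'elk': sets bits 8 12 -> bits=00000000100010000000
After insert 'fox': sets bits 7 19 -> bits=00000001100010000001
After insert 'pig': sets bits 2 5 -> bits=00100101100010000001
After insert 'rat': sets bits 11 18 -> bits=00100101100110000011
After insert 'bee': sets bits 2 19 -> bits=00100101100110000011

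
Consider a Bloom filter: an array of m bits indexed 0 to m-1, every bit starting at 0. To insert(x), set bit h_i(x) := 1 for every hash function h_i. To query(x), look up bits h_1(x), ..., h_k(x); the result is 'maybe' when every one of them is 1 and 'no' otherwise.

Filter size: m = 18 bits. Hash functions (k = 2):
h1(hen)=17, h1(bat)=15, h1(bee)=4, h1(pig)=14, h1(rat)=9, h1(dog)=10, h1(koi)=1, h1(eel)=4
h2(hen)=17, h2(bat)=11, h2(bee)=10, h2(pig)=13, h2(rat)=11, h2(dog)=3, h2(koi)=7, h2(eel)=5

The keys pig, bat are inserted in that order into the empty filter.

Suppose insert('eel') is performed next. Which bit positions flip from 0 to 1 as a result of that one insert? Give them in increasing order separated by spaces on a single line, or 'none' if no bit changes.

Answer: 4 5

Derivation:
Start: bits=000000000000000000
After insert 'pig': sets bits 13 14 -> bits=000000000000011000
After insert 'bat': sets bits 11 15 -> bits=000000000001011100
insert 'eel' would touch bits 4 5; currently bit4=0, bit5=0
Bits that are 0 among those (would change 0->1): 4 5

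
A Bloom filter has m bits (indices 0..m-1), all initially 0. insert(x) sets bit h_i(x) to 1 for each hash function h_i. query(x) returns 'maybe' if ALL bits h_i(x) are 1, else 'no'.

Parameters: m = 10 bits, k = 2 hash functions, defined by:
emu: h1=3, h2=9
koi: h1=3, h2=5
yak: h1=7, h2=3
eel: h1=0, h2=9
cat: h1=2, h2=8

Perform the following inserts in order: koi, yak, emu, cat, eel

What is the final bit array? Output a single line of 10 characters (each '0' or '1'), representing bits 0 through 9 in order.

Answer: 1011010111

Derivation:
Start: bits=0000000000
After insert 'koi': sets bits 3 5 -> bits=0001010000
After insert 'yak': sets bits 3 7 -> bits=0001010100
After insert 'emu': sets bits 3 9 -> bits=0001010101
After insert 'cat': sets bits 2 8 -> bits=0011010111
After insert 'eel': sets bits 0 9 -> bits=1011010111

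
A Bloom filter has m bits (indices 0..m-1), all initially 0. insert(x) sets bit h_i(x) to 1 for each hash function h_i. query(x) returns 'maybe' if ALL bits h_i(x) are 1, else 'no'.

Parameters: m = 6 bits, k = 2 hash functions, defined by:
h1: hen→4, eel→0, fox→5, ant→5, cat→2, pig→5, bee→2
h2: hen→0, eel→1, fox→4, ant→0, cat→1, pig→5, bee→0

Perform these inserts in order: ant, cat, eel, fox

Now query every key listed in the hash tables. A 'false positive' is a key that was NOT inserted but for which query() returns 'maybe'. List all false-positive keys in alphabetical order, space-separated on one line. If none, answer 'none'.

Start: bits=000000
After insert 'ant': sets bits 0 5 -> bits=100001
After insert 'cat': sets bits 1 2 -> bits=111001
After insert 'eel': sets bits 0 1 -> bits=111001
After insert 'fox': sets bits 4 5 -> bits=111011
Not inserted: bee hen pig — query each against bits=111011:
query bee: checks bit0=1, bit2=1 (all 1) -> maybe => FALSE POSITIVE
query hen: checks bit0=1, bit4=1 (all 1) -> maybe => FALSE POSITIVE
query pig: checks bit5=1 (all 1) -> maybe => FALSE POSITIVE
False positives (alphabetical): bee hen pig

Answer: bee hen pig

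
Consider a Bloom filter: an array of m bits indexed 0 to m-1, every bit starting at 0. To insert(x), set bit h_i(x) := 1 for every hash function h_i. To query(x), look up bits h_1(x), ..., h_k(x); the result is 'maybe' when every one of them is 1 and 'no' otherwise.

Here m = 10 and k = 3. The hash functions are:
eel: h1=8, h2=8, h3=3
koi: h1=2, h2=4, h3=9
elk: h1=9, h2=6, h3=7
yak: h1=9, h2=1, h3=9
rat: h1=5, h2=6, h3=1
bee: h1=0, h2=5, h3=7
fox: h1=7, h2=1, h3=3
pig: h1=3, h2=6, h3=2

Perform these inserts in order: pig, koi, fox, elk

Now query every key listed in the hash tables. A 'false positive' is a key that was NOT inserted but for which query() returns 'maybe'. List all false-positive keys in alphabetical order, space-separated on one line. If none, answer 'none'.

Answer: yak

Derivation:
Start: bits=0000000000
After insert 'pig': sets bits 2 3 6 -> bits=0011001000
After insert 'koi': sets bits 2 4 9 -> bits=0011101001
After insert 'fox': sets bits 1 3 7 -> bits=0111101101
After insert 'elk': sets bits 6 7 9 -> bits=0111101101
Not inserted: bee eel rat yak — query each against bits=0111101101:
query bee: checks bit0=0, bit5=0, bit7=1 (has a 0) -> no => not a false positive
query eel: checks bit3=1, bit8=0 (has a 0) -> no => not a false positive
query rat: checks bit1=1, bit5=0, bit6=1 (has a 0) -> no => not a false positive
query yak: checks bit1=1, bit9=1 (all 1) -> maybe => FALSE POSITIVE
False positives (alphabetical): yak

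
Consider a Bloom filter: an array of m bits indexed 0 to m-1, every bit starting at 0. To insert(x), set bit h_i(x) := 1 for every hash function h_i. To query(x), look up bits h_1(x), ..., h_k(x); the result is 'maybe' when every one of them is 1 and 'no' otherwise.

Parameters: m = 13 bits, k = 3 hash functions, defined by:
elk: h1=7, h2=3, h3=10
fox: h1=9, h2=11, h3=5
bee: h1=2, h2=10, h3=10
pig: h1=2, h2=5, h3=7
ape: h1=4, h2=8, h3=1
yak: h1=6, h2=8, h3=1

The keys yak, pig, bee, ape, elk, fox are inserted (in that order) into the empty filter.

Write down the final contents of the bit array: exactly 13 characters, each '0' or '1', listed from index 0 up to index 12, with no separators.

Start: bits=0000000000000
After insert 'yak': sets bits 1 6 8 -> bits=0100001010000
After insert 'pig': sets bits 2 5 7 -> bits=0110011110000
After insert 'bee': sets bits 2 10 -> bits=0110011110100
After insert 'ape': sets bits 1 4 8 -> bits=0110111110100
After insert 'elk': sets bits 3 7 10 -> bits=0111111110100
After insert 'fox': sets bits 5 9 11 -> bits=0111111111110

Answer: 0111111111110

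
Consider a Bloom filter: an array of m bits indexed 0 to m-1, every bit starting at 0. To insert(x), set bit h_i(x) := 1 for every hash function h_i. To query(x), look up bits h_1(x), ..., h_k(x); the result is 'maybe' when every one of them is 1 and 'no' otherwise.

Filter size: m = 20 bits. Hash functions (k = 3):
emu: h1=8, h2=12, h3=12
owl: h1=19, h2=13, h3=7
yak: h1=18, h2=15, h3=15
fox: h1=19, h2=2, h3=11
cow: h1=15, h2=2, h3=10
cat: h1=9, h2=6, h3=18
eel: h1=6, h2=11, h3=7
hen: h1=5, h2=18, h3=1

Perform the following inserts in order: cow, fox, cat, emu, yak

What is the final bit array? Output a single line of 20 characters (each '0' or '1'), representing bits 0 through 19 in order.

Answer: 00100010111110010011

Derivation:
Start: bits=00000000000000000000
After insert 'cow': sets bits 2 10 15 -> bits=00100000001000010000
After insert 'fox': sets bits 2 11 19 -> bits=00100000001100010001
After insert 'cat': sets bits 6 9 18 -> bits=00100010011100010011
After insert 'emu': sets bits 8 12 -> bits=00100010111110010011
After insert 'yak': sets bits 15 18 -> bits=00100010111110010011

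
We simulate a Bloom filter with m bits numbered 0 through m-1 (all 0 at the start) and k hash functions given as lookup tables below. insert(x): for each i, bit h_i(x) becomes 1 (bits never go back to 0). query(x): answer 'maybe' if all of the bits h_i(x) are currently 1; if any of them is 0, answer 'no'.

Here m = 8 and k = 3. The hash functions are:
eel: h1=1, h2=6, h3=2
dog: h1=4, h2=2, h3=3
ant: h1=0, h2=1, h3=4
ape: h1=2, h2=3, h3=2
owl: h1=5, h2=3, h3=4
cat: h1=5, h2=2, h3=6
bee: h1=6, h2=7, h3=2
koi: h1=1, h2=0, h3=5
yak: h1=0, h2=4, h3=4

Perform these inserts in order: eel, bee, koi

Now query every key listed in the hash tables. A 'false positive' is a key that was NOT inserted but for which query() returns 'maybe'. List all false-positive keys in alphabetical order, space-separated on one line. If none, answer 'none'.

Start: bits=00000000
After insert 'eel': sets bits 1 2 6 -> bits=01100010
After insert 'bee': sets bits 2 6 7 -> bits=01100011
After insert 'koi': sets bits 0 1 5 -> bits=11100111
Not inserted: ant ape cat dog owl yak — query each against bits=11100111:
query ant: checks bit0=1, bit1=1, bit4=0 (has a 0) -> no => not a false positive
query ape: checks bit2=1, bit3=0 (has a 0) -> no => not a false positive
query cat: checks bit2=1, bit5=1, bit6=1 (all 1) -> maybe => FALSE POSITIVE
query dog: checks bit2=1, bit3=0, bit4=0 (has a 0) -> no => not a false positive
query owl: checks bit3=0, bit4=0, bit5=1 (has a 0) -> no => not a false positive
query yak: checks bit0=1, bit4=0 (has a 0) -> no => not a false positive
False positives (alphabetical): cat

Answer: cat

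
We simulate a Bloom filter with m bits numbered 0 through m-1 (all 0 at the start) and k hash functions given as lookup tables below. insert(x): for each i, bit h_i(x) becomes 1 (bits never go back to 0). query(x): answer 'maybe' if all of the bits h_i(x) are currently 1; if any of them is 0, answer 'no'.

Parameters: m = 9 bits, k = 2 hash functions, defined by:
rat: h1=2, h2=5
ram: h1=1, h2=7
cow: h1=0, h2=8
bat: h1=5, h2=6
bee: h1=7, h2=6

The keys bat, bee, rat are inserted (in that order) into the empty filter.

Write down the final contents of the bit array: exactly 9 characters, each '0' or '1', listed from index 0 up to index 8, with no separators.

Start: bits=000000000
After insert 'bat': sets bits 5 6 -> bits=000001100
After insert 'bee': sets bits 6 7 -> bits=000001110
After insert 'rat': sets bits 2 5 -> bits=001001110

Answer: 001001110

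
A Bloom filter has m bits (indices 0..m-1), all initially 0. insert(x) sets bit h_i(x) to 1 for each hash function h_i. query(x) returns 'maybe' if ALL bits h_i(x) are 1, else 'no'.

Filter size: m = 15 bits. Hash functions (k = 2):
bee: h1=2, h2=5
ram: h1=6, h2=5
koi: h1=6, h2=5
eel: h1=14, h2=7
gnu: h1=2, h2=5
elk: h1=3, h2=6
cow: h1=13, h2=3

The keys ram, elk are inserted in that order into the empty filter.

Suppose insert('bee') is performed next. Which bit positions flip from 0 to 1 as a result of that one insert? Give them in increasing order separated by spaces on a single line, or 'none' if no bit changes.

Start: bits=000000000000000
After insert 'ram': sets bits 5 6 -> bits=000001100000000
After insert 'elk': sets bits 3 6 -> bits=000101100000000
insert 'bee' would touch bits 2 5; currently bit2=0, bit5=1
Bits that are 0 among those (would change 0->1): 2

Answer: 2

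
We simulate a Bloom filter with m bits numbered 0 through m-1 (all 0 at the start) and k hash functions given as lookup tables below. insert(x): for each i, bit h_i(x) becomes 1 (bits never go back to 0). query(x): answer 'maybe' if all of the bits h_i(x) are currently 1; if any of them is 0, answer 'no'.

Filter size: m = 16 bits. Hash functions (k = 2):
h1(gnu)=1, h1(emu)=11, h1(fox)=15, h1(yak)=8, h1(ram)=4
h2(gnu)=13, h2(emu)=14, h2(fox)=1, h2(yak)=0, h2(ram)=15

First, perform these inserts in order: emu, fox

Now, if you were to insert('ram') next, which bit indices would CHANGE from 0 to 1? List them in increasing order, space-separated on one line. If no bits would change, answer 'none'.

Start: bits=0000000000000000
After insert 'emu': sets bits 11 14 -> bits=0000000000010010
After insert 'fox': sets bits 1 15 -> bits=0100000000010011
insert 'ram' would touch bits 4 15; currently bit4=0, bit15=1
Bits that are 0 among those (would change 0->1): 4

Answer: 4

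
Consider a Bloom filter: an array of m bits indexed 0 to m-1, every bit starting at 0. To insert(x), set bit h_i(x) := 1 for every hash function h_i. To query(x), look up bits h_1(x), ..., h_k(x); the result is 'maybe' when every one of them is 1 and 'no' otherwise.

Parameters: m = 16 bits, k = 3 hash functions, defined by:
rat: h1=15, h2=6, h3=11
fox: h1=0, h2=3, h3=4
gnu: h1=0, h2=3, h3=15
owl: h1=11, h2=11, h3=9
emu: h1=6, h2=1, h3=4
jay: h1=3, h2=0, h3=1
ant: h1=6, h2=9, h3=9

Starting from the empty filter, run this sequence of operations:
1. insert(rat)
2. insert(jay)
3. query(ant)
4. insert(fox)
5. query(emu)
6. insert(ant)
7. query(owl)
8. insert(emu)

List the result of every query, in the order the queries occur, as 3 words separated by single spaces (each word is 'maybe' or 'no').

Answer: no maybe maybe

Derivation:
Start: bits=0000000000000000
Op 1: insert rat -> sets bits 6 11 15 -> bits=0000001000010001
Op 2: insert jay -> sets bits 0 1 3 -> bits=1101001000010001
Op 3: query ant -> checks bit6=1, bit9=0 (has a 0) -> no
Op 4: insert fox -> sets bits 0 3 4 -> bits=1101101000010001
Op 5: query emu -> checks bit1=1, bit4=1, bit6=1 (all 1) -> maybe
Op 6: insert ant -> sets bits 6 9 -> bits=1101101001010001
Op 7: query owl -> checks bit9=1, bit11=1 (all 1) -> maybe
Op 8: insert emu -> sets bits 1 4 6 -> bits=1101101001010001
Query results in order: no maybe maybe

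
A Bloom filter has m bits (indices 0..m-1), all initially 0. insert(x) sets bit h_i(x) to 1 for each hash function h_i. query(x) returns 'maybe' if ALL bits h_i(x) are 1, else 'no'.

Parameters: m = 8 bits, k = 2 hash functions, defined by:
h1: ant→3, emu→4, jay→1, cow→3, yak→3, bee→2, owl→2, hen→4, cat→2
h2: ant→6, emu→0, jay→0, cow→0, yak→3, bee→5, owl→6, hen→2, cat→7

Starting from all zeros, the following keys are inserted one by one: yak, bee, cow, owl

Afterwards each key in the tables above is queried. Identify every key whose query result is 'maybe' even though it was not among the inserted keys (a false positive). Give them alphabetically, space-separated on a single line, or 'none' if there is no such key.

Start: bits=00000000
After insert 'yak': sets bits 3 -> bits=00010000
After insert 'bee': sets bits 2 5 -> bits=00110100
After insert 'cow': sets bits 0 3 -> bits=10110100
After insert 'owl': sets bits 2 6 -> bits=10110110
Not inserted: ant cat emu hen jay — query each against bits=10110110:
query ant: checks bit3=1, bit6=1 (all 1) -> maybe => FALSE POSITIVE
query cat: checks bit2=1, bit7=0 (has a 0) -> no => not a false positive
query emu: checks bit0=1, bit4=0 (has a 0) -> no => not a false positive
query hen: checks bit2=1, bit4=0 (has a 0) -> no => not a false positive
query jay: checks bit0=1, bit1=0 (has a 0) -> no => not a false positive
False positives (alphabetical): ant

Answer: ant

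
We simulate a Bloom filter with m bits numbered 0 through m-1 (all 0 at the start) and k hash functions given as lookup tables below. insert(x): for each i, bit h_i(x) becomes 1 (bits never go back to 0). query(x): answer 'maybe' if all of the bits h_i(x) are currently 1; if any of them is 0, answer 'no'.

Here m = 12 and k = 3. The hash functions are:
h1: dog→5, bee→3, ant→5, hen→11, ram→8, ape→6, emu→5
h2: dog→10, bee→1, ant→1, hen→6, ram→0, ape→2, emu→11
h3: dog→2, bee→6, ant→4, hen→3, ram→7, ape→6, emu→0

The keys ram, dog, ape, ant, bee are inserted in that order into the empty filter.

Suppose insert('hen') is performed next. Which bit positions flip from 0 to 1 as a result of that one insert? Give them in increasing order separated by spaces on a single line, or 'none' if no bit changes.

Answer: 11

Derivation:
Start: bits=000000000000
After insert 'ram': sets bits 0 7 8 -> bits=100000011000
After insert 'dog': sets bits 2 5 10 -> bits=101001011010
After insert 'ape': sets bits 2 6 -> bits=101001111010
After insert 'ant': sets bits 1 4 5 -> bits=111011111010
After insert 'bee': sets bits 1 3 6 -> bits=111111111010
insert 'hen' would touch bits 3 6 11; currently bit3=1, bit6=1, bit11=0
Bits that are 0 among those (would change 0->1): 11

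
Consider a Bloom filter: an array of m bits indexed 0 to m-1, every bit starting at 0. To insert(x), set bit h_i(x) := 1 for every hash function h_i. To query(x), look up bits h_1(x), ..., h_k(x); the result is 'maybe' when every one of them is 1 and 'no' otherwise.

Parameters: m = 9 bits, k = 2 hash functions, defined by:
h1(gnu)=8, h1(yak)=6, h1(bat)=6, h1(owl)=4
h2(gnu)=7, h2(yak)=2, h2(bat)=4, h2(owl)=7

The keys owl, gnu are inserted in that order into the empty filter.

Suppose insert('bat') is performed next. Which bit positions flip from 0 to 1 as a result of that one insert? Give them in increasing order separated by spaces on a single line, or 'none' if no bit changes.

Start: bits=000000000
After insert 'owl': sets bits 4 7 -> bits=000010010
After insert 'gnu': sets bits 7 8 -> bits=000010011
insert 'bat' would touch bits 4 6; currently bit4=1, bit6=0
Bits that are 0 among those (would change 0->1): 6

Answer: 6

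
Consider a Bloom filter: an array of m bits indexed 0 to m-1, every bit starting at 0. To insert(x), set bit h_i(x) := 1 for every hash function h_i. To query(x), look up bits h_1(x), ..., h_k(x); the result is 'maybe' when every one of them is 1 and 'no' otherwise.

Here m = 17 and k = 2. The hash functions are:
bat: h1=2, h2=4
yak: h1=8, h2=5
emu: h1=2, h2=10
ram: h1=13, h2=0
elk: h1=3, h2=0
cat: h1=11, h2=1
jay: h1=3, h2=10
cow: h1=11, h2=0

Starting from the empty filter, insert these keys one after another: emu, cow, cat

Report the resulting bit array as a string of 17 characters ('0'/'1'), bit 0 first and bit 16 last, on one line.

Answer: 11100000001100000

Derivation:
Start: bits=00000000000000000
After insert 'emu': sets bits 2 10 -> bits=00100000001000000
After insert 'cow': sets bits 0 11 -> bits=10100000001100000
After insert 'cat': sets bits 1 11 -> bits=11100000001100000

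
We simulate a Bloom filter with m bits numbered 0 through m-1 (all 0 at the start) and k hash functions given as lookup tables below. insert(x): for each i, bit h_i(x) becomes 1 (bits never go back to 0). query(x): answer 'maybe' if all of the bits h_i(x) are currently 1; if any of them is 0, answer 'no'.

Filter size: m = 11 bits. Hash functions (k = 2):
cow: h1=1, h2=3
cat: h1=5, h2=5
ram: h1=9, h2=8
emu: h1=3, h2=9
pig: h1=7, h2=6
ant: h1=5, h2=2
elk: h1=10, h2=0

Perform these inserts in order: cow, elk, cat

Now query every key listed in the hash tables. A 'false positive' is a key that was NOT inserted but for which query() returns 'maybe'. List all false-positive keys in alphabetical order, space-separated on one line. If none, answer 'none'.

Answer: none

Derivation:
Start: bits=00000000000
After insert 'cow': sets bits 1 3 -> bits=01010000000
After insert 'elk': sets bits 0 10 -> bits=11010000001
After insert 'cat': sets bits 5 -> bits=11010100001
Not inserted: ant emu pig ram — query each against bits=11010100001:
query ant: checks bit2=0, bit5=1 (has a 0) -> no => not a false positive
query emu: checks bit3=1, bit9=0 (has a 0) -> no => not a false positive
query pig: checks bit6=0, bit7=0 (has a 0) -> no => not a false positive
query ram: checks bit8=0, bit9=0 (has a 0) -> no => not a false positive
False positives (alphabetical): none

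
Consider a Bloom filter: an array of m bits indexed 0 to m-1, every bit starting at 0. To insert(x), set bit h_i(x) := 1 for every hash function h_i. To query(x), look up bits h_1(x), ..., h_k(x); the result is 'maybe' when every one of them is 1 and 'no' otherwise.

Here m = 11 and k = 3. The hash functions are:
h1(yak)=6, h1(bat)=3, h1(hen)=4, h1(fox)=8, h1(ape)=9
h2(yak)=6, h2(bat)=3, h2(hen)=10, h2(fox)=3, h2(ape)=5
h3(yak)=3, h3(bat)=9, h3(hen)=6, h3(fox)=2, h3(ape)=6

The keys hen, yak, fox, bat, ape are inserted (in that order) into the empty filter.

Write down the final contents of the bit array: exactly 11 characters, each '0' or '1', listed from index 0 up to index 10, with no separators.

Answer: 00111110111

Derivation:
Start: bits=00000000000
After insert 'hen': sets bits 4 6 10 -> bits=00001010001
After insert 'yak': sets bits 3 6 -> bits=00011010001
After insert 'fox': sets bits 2 3 8 -> bits=00111010101
After insert 'bat': sets bits 3 9 -> bits=00111010111
After insert 'ape': sets bits 5 6 9 -> bits=00111110111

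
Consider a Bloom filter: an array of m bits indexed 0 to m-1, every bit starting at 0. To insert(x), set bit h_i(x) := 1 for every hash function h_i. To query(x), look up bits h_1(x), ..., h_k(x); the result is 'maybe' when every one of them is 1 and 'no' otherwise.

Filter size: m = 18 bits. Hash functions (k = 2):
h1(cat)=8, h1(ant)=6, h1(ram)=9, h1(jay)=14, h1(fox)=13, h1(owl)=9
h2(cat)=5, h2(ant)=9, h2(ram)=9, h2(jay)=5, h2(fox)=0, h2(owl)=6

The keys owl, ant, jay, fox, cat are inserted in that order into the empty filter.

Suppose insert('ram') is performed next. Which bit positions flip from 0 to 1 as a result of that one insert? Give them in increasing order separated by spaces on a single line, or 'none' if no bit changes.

Answer: none

Derivation:
Start: bits=000000000000000000
After insert 'owl': sets bits 6 9 -> bits=000000100100000000
After insert 'ant': sets bits 6 9 -> bits=000000100100000000
After insert 'jay': sets bits 5 14 -> bits=000001100100001000
After insert 'fox': sets bits 0 13 -> bits=100001100100011000
After insert 'cat': sets bits 5 8 -> bits=100001101100011000
insert 'ram' would touch bits 9; currently bit9=1
Bits that are 0 among those (would change 0->1): none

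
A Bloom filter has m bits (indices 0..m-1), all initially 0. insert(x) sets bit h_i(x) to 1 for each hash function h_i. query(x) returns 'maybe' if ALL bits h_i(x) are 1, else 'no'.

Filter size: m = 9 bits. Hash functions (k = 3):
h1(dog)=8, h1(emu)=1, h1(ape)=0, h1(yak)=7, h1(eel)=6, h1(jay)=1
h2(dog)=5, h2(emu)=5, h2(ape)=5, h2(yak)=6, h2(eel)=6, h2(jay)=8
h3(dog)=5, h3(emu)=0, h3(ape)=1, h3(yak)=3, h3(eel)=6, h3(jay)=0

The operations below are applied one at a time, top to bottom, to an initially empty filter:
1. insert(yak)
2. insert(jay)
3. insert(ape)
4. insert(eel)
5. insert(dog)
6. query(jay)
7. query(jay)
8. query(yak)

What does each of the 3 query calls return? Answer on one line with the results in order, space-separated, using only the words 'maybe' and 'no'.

Answer: maybe maybe maybe

Derivation:
Start: bits=000000000
Op 1: insert yak -> sets bits 3 6 7 -> bits=000100110
Op 2: insert jay -> sets bits 0 1 8 -> bits=110100111
Op 3: insert ape -> sets bits 0 1 5 -> bits=110101111
Op 4: insert eel -> sets bits 6 -> bits=110101111
Op 5: insert dog -> sets bits 5 8 -> bits=110101111
Op 6: query jay -> checks bit0=1, bit1=1, bit8=1 (all 1) -> maybe
Op 7: query jay -> checks bit0=1, bit1=1, bit8=1 (all 1) -> maybe
Op 8: query yak -> checks bit3=1, bit6=1, bit7=1 (all 1) -> maybe
Query results in order: maybe maybe maybe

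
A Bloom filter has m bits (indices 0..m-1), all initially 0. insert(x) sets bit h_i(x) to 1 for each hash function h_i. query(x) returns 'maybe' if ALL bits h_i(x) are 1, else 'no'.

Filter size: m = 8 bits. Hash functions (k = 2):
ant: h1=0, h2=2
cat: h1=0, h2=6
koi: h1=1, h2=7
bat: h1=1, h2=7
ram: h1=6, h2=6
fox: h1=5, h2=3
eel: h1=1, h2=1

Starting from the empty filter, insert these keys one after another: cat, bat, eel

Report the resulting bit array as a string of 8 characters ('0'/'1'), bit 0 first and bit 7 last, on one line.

Start: bits=00000000
After insert 'cat': sets bits 0 6 -> bits=10000010
After insert 'bat': sets bits 1 7 -> bits=11000011
After insert 'eel': sets bits 1 -> bits=11000011

Answer: 11000011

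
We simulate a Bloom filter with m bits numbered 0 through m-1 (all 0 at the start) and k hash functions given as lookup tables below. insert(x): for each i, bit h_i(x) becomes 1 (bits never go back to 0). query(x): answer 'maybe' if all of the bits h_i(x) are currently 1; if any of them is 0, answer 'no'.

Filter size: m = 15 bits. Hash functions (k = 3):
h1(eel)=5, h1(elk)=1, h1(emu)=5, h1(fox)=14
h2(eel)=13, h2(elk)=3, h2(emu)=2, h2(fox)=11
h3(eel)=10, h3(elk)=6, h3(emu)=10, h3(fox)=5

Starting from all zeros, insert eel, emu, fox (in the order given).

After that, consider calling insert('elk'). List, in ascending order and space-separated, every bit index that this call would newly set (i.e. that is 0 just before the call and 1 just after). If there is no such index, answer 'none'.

Answer: 1 3 6

Derivation:
Start: bits=000000000000000
After insert 'eel': sets bits 5 10 13 -> bits=000001000010010
After insert 'emu': sets bits 2 5 10 -> bits=001001000010010
After insert 'fox': sets bits 5 11 14 -> bits=001001000011011
insert 'elk' would touch bits 1 3 6; currently bit1=0, bit3=0, bit6=0
Bits that are 0 among those (would change 0->1): 1 3 6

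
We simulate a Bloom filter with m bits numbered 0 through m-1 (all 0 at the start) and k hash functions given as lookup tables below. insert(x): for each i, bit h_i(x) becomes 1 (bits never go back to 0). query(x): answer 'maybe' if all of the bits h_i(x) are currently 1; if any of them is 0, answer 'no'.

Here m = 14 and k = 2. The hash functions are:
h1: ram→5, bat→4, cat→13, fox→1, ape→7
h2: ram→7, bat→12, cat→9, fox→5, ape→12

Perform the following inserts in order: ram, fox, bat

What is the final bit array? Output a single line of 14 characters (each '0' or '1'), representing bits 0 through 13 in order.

Start: bits=00000000000000
After insert 'ram': sets bits 5 7 -> bits=00000101000000
After insert 'fox': sets bits 1 5 -> bits=01000101000000
After insert 'bat': sets bits 4 12 -> bits=01001101000010

Answer: 01001101000010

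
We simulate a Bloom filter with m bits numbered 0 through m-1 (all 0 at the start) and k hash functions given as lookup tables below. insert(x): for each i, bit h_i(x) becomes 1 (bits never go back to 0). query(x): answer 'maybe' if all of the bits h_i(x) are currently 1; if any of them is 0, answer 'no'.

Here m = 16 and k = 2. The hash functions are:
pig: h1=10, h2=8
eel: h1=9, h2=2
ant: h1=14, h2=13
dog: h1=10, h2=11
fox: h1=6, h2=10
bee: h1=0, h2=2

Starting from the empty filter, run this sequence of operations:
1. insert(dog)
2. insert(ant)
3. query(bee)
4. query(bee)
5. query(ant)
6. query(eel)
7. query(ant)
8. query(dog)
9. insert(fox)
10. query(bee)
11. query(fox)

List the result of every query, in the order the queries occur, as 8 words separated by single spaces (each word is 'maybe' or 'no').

Answer: no no maybe no maybe maybe no maybe

Derivation:
Start: bits=0000000000000000
Op 1: insert dog -> sets bits 10 11 -> bits=0000000000110000
Op 2: insert ant -> sets bits 13 14 -> bits=0000000000110110
Op 3: query bee -> checks bit0=0, bit2=0 (has a 0) -> no
Op 4: query bee -> checks bit0=0, bit2=0 (has a 0) -> no
Op 5: query ant -> checks bit13=1, bit14=1 (all 1) -> maybe
Op 6: query eel -> checks bit2=0, bit9=0 (has a 0) -> no
Op 7: query ant -> checks bit13=1, bit14=1 (all 1) -> maybe
Op 8: query dog -> checks bit10=1, bit11=1 (all 1) -> maybe
Op 9: insert fox -> sets bits 6 10 -> bits=0000001000110110
Op 10: query bee -> checks bit0=0, bit2=0 (has a 0) -> no
Op 11: query fox -> checks bit6=1, bit10=1 (all 1) -> maybe
Query results in order: no no maybe no maybe maybe no maybe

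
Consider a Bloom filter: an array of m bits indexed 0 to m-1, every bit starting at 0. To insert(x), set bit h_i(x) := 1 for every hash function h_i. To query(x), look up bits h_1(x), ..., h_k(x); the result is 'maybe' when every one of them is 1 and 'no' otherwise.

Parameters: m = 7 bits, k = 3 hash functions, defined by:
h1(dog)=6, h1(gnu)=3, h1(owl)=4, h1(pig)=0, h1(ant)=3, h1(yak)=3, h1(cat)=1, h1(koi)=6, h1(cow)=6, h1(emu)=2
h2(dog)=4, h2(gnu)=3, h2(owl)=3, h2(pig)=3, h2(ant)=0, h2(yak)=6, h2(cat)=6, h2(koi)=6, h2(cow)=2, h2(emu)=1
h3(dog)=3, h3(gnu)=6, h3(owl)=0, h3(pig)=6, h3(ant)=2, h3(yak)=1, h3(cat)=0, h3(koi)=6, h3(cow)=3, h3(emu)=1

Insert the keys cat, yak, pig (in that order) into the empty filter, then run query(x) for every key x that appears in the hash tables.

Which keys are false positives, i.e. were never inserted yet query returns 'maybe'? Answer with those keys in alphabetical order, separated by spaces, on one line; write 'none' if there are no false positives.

Start: bits=0000000
After insert 'cat': sets bits 0 1 6 -> bits=1100001
After insert 'yak': sets bits 1 3 6 -> bits=1101001
After insert 'pig': sets bits 0 3 6 -> bits=1101001
Not inserted: ant cow dog emu gnu koi owl — query each against bits=1101001:
query ant: checks bit0=1, bit2=0, bit3=1 (has a 0) -> no => not a false positive
query cow: checks bit2=0, bit3=1, bit6=1 (has a 0) -> no => not a false positive
query dog: checks bit3=1, bit4=0, bit6=1 (has a 0) -> no => not a false positive
query emu: checks bit1=1, bit2=0 (has a 0) -> no => not a false positive
query gnu: checks bit3=1, bit6=1 (all 1) -> maybe => FALSE POSITIVE
query koi: checks bit6=1 (all 1) -> maybe => FALSE POSITIVE
query owl: checks bit0=1, bit3=1, bit4=0 (has a 0) -> no => not a false positive
False positives (alphabetical): gnu koi

Answer: gnu koi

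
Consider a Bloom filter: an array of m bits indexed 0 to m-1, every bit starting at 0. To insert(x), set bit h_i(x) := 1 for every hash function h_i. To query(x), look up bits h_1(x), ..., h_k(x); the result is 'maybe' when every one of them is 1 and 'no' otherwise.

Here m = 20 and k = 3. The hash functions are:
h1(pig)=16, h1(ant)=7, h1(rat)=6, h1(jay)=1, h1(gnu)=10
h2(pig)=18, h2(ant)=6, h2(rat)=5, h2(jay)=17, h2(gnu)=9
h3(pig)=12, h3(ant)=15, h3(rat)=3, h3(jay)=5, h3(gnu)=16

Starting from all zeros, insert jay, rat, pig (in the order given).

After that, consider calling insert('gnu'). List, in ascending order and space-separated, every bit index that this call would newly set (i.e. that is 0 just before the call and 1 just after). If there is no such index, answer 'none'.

Answer: 9 10

Derivation:
Start: bits=00000000000000000000
After insert 'jay': sets bits 1 5 17 -> bits=01000100000000000100
After insert 'rat': sets bits 3 5 6 -> bits=01010110000000000100
After insert 'pig': sets bits 12 16 18 -> bits=01010110000010001110
insert 'gnu' would touch bits 9 10 16; currently bit9=0, bit10=0, bit16=1
Bits that are 0 among those (would change 0->1): 9 10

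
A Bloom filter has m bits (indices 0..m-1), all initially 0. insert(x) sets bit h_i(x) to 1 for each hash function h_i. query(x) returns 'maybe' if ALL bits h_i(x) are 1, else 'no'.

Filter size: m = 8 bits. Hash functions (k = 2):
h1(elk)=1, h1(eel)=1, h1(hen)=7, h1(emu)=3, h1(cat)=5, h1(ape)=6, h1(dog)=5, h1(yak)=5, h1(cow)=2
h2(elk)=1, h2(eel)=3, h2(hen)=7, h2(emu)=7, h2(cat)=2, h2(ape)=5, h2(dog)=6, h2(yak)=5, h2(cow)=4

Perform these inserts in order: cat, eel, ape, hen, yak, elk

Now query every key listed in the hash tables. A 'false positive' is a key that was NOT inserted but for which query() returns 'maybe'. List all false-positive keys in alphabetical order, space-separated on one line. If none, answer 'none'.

Start: bits=00000000
After insert 'cat': sets bits 2 5 -> bits=00100100
After insert 'eel': sets bits 1 3 -> bits=01110100
After insert 'ape': sets bits 5 6 -> bits=01110110
After insert 'hen': sets bits 7 -> bits=01110111
After insert 'yak': sets bits 5 -> bits=01110111
After insert 'elk': sets bits 1 -> bits=01110111
Not inserted: cow dog emu — query each against bits=01110111:
query cow: checks bit2=1, bit4=0 (has a 0) -> no => not a false positive
query dog: checks bit5=1, bit6=1 (all 1) -> maybe => FALSE POSITIVE
query emu: checks bit3=1, bit7=1 (all 1) -> maybe => FALSE POSITIVE
False positives (alphabetical): dog emu

Answer: dog emu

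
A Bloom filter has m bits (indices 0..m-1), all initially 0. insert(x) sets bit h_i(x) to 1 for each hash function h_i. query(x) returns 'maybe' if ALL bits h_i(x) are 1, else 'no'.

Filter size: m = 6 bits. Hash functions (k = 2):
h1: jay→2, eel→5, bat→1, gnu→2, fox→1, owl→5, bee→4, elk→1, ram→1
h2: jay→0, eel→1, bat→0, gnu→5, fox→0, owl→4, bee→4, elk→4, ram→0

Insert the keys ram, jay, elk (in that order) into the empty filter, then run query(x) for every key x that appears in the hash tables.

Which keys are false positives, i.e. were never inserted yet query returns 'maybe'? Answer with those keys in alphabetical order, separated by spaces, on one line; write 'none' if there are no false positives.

Start: bits=000000
After insert 'ram': sets bits 0 1 -> bits=110000
After insert 'jay': sets bits 0 2 -> bits=111000
After insert 'elk': sets bits 1 4 -> bits=111010
Not inserted: bat bee eel fox gnu owl — query each against bits=111010:
query bat: checks bit0=1, bit1=1 (all 1) -> maybe => FALSE POSITIVE
query bee: checks bit4=1 (all 1) -> maybe => FALSE POSITIVE
query eel: checks bit1=1, bit5=0 (has a 0) -> no => not a false positive
query fox: checks bit0=1, bit1=1 (all 1) -> maybe => FALSE POSITIVE
query gnu: checks bit2=1, bit5=0 (has a 0) -> no => not a false positive
query owl: checks bit4=1, bit5=0 (has a 0) -> no => not a false positive
False positives (alphabetical): bat bee fox

Answer: bat bee fox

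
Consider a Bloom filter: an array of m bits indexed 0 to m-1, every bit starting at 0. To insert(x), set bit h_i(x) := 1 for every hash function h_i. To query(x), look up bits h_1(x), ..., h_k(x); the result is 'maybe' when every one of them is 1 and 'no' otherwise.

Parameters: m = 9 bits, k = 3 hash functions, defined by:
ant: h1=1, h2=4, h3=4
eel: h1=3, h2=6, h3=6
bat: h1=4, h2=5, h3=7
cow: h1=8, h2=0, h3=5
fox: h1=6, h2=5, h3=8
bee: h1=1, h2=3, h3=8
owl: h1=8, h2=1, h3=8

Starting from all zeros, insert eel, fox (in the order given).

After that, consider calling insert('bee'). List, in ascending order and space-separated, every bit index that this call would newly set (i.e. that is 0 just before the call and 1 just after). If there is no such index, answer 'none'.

Answer: 1

Derivation:
Start: bits=000000000
After insert 'eel': sets bits 3 6 -> bits=000100100
After insert 'fox': sets bits 5 6 8 -> bits=000101101
insert 'bee' would touch bits 1 3 8; currently bit1=0, bit3=1, bit8=1
Bits that are 0 among those (would change 0->1): 1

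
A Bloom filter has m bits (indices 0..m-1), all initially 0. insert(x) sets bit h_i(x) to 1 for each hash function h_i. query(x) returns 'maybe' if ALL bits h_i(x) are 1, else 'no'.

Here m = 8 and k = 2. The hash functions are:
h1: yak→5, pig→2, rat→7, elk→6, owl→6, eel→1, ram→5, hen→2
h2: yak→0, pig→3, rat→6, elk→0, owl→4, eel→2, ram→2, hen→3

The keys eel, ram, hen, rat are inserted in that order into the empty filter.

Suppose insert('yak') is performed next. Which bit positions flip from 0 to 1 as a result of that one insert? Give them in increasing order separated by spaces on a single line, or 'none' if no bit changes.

Answer: 0

Derivation:
Start: bits=00000000
After insert 'eel': sets bits 1 2 -> bits=01100000
After insert 'ram': sets bits 2 5 -> bits=01100100
After insert 'hen': sets bits 2 3 -> bits=01110100
After insert 'rat': sets bits 6 7 -> bits=01110111
insert 'yak' would touch bits 0 5; currently bit0=0, bit5=1
Bits that are 0 among those (would change 0->1): 0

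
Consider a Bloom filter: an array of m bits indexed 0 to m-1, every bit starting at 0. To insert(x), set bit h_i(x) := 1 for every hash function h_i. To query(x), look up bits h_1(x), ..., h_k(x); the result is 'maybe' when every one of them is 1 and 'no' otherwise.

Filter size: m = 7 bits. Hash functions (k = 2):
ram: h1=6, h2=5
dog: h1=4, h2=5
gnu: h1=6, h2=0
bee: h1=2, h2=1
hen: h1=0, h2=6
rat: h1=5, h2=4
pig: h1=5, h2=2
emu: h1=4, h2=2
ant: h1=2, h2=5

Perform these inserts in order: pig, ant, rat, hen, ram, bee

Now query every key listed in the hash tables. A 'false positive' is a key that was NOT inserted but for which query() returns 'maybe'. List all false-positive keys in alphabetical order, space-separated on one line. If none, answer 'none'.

Start: bits=0000000
After insert 'pig': sets bits 2 5 -> bits=0010010
After insert 'ant': sets bits 2 5 -> bits=0010010
After insert 'rat': sets bits 4 5 -> bits=0010110
After insert 'hen': sets bits 0 6 -> bits=1010111
After insert 'ram': sets bits 5 6 -> bits=1010111
After insert 'bee': sets bits 1 2 -> bits=1110111
Not inserted: dog emu gnu — query each against bits=1110111:
query dog: checks bit4=1, bit5=1 (all 1) -> maybe => FALSE POSITIVE
query emu: checks bit2=1, bit4=1 (all 1) -> maybe => FALSE POSITIVE
query gnu: checks bit0=1, bit6=1 (all 1) -> maybe => FALSE POSITIVE
False positives (alphabetical): dog emu gnu

Answer: dog emu gnu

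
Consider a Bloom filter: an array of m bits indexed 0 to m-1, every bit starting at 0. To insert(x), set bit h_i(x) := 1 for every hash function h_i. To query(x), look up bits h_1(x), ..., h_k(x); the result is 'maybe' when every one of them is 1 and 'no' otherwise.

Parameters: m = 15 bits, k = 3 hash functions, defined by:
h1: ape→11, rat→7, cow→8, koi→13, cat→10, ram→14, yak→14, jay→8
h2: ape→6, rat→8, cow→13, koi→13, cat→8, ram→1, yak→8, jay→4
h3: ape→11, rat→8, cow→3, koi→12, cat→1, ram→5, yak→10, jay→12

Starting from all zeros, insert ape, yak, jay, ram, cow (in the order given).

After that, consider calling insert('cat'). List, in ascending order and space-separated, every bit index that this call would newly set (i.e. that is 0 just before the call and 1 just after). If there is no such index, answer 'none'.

Start: bits=000000000000000
After insert 'ape': sets bits 6 11 -> bits=000000100001000
After insert 'yak': sets bits 8 10 14 -> bits=000000101011001
After insert 'jay': sets bits 4 8 12 -> bits=000010101011101
After insert 'ram': sets bits 1 5 14 -> bits=010011101011101
After insert 'cow': sets bits 3 8 13 -> bits=010111101011111
insert 'cat' would touch bits 1 8 10; currently bit1=1, bit8=1, bit10=1
Bits that are 0 among those (would change 0->1): none

Answer: none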